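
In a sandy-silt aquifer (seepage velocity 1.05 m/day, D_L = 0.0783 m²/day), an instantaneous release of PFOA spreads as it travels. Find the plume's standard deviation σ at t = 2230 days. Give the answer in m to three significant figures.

18.7 m

Dispersive spreading gives a Gaussian with σ² = 2Dt; advection only shifts the center.
σ = √(2 × 0.0783 × 2230) = 18.7 m.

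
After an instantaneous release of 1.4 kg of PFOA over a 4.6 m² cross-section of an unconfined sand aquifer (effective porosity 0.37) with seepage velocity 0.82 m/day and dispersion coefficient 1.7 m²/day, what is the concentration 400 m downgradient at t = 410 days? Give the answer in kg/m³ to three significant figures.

0.00204 kg/m³

For an instantaneous plane source, C(x,t) = M/(n_e·A·√(4πDt)) · exp(−(x−vt)²/(4Dt)), with n_e·A the pore (flow) area.
Plume center vt = 0.82 × 410 = 336.2 m, so the well at 400 m is 63.8 m downgradient of the peak.
√(4πDt) = 93.59 m, giving peak height M/(n_e·A·√(4πDt)) = 1.4/(0.37 × 4.6 × 93.59) = 0.008789 kg/m³.
(x−vt)²/(4Dt) = (63.8)²/(4 × 1.7 × 410) = 1.460; exp(−1.460) = 0.2322.
C = 0.008789 × 0.2322 = 0.00204 kg/m³.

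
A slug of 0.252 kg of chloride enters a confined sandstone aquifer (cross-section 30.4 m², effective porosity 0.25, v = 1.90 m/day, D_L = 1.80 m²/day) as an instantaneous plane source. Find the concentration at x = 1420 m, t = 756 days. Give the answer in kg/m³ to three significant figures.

For an instantaneous plane source, C(x,t) = M/(n_e·A·√(4πDt)) · exp(−(x−vt)²/(4Dt)), with n_e·A the pore (flow) area.
Plume center vt = 1.90 × 756 = 1436.4 m, so the well at 1420 m is 16.4 m upgradient of the peak.
√(4πDt) = 130.8 m, giving peak height M/(n_e·A·√(4πDt)) = 0.252/(0.25 × 30.4 × 130.8) = 0.0002535 kg/m³.
(x−vt)²/(4Dt) = (-16.4)²/(4 × 1.80 × 756) = 0.04941; exp(−0.04941) = 0.9518.
C = 0.0002535 × 0.9518 = 0.000241 kg/m³.

0.000241 kg/m³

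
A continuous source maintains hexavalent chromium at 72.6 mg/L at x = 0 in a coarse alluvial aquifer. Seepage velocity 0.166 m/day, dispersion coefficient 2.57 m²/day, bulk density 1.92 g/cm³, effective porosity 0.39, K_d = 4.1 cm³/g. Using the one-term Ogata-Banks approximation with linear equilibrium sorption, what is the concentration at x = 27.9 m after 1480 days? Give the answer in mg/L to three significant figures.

14.1 mg/L

Retardation factor R = 1 + ρ_b·K_d/n = 1 + 1.92 × 4.1/0.39 = 21.18.
Sorption retards both mechanisms: v_R = v/R = 0.007838 m/day, D_R = D/R = 0.1213 m²/day.
v_R·t = 0.007838 × 1480 = 11.60024 m; 2√(D_R t) = 26.80 m; argument = (27.9 − 11.60024)/26.80 = 0.6082.
C = C₀ × ½·erfc(0.6082) = 72.6 × 0.1949 = 14.1 mg/L.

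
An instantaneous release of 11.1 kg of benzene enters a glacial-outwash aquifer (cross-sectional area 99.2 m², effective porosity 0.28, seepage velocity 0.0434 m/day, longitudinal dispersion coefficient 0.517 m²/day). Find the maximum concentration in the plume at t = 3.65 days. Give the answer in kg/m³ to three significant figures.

0.0821 kg/m³

The peak of an instantaneous 1D plume sits at x = vt; there the Gaussian factor is 1 and C_max = M/(n_e·A·√(4πDt)), where n_e·A is the pore area the mass is dissolved in.
√(4πDt) = √(4π × 0.517 × 3.65) = 4.870 m, so C_max = 11.1/(0.28 × 99.2 × 4.870) = 0.0821 kg/m³.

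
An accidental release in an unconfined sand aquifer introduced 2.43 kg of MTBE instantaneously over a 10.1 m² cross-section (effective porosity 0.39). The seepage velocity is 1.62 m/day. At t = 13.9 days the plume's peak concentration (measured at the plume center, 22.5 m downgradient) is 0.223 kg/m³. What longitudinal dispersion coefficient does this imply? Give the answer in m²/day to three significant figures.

0.0438 m²/day

At the plume center C_max = M/(n_e·A·√(4πDt)), so D = M²/(4πt·(n_e·A·C_max)²).
n_e·A·C_max = 0.39 × 10.1 × 0.223 = 0.8784 kg/m.
D = 2.43²/(4π × 13.9 × 0.8784²) = 0.0438 m²/day.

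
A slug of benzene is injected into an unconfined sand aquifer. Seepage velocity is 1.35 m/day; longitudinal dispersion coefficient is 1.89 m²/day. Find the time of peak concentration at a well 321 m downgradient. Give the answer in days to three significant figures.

For the 1D instantaneous-source solution, setting ∂C/∂t = 0 at fixed x gives v²t² + 2Dt − x² = 0, so t = (√(D² + v²x²) − D)/v².
√(D² + v²x²) = √(1.89² + 1.35² × 321²) = 433.4; v² = 1.8225.
t = (433.4 − 1.89)/1.8225 = 237 days (vs. the pure-advection estimate x/v = 238 d).

237 days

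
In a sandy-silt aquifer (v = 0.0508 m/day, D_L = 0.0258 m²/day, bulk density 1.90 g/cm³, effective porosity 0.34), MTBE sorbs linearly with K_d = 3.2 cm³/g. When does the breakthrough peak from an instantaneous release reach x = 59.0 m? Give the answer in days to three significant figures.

21700 days

Retardation factor R = 1 + ρ_b·K_d/n = 1 + 1.90 × 3.2/0.34 = 18.88.
Sorption retards both mechanisms: v_R = v/R = 0.002691 m/day, D_R = D/R = 0.001367 m²/day.
Peak time from v_R²t² + 2D_R t − x² = 0: t = (√(D_R² + v_R²x²) − D_R)/v_R².
√(D_R² + v_R²x²) = √(0.001367² + 0.002691² × 59.0²) = 0.1588; v_R² = 7.241e-06.
t = (0.1588 − 0.001367)/7.241e-06 = 21700 days.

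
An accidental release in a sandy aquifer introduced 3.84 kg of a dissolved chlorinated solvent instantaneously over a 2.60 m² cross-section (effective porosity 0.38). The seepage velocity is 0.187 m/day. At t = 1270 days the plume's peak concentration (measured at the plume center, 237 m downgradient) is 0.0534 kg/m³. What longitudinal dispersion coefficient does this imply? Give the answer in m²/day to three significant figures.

At the plume center C_max = M/(n_e·A·√(4πDt)), so D = M²/(4πt·(n_e·A·C_max)²).
n_e·A·C_max = 0.38 × 2.60 × 0.0534 = 0.05276 kg/m.
D = 3.84²/(4π × 1270 × 0.05276²) = 0.332 m²/day.

0.332 m²/day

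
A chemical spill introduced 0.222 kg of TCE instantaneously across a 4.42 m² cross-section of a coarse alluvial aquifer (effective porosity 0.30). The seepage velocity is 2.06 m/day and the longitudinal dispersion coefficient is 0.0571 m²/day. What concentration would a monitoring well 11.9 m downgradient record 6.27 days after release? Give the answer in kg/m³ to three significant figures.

0.0384 kg/m³

For an instantaneous plane source, C(x,t) = M/(n_e·A·√(4πDt)) · exp(−(x−vt)²/(4Dt)), with n_e·A the pore (flow) area.
Plume center vt = 2.06 × 6.27 = 12.9162 m, so the well at 11.9 m is 1.0162 m upgradient of the peak.
√(4πDt) = 2.121 m, giving peak height M/(n_e·A·√(4πDt)) = 0.222/(0.30 × 4.42 × 2.121) = 0.07893 kg/m³.
(x−vt)²/(4Dt) = (-1.0162)²/(4 × 0.0571 × 6.27) = 0.7211; exp(−0.7211) = 0.4862.
C = 0.07893 × 0.4862 = 0.0384 kg/m³.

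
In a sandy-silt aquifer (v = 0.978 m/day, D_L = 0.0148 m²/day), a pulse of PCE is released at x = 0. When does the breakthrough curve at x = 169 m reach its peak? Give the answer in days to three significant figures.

For the 1D instantaneous-source solution, setting ∂C/∂t = 0 at fixed x gives v²t² + 2Dt − x² = 0, so t = (√(D² + v²x²) − D)/v².
√(D² + v²x²) = √(0.0148² + 0.978² × 169²) = 165.3; v² = 0.956484.
t = (165.3 − 0.0148)/0.956484 = 173 days (vs. the pure-advection estimate x/v = 173 d).

173 days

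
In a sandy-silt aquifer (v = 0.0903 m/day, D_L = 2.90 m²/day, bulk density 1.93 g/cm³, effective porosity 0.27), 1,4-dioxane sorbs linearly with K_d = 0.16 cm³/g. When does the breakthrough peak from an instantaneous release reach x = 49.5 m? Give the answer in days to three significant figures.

638 days

Retardation factor R = 1 + ρ_b·K_d/n = 1 + 1.93 × 0.16/0.27 = 2.144.
Sorption retards both mechanisms: v_R = v/R = 0.04212 m/day, D_R = D/R = 1.353 m²/day.
Peak time from v_R²t² + 2D_R t − x² = 0: t = (√(D_R² + v_R²x²) − D_R)/v_R².
√(D_R² + v_R²x²) = √(1.353² + 0.04212² × 49.5²) = 2.485; v_R² = 0.001774.
t = (2.485 − 1.353)/0.001774 = 638 days.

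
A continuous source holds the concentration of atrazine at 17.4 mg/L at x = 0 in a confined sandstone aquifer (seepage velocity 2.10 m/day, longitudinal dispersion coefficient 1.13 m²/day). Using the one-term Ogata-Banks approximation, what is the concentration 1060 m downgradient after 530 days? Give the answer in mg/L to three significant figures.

For a continuous step input, C/C₀ ≈ ½·erfc((x−vt)/(2√(Dt))).
vt = 2.10 × 530 = 1113 m and 2√(Dt) = 2√(1.13 × 530) = 48.94 m.
Argument (x−vt)/(2√(Dt)) = (1060 − 1113)/48.94 = -1.083; ½·erfc(-1.083) = 0.9372.
C = 17.4 × 0.9372 = 16.3 mg/L.

16.3 mg/L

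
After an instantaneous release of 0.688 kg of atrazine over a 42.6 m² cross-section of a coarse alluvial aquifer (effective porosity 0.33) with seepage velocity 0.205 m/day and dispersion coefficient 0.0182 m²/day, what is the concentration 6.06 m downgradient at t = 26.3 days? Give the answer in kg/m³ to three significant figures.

0.0158 kg/m³

For an instantaneous plane source, C(x,t) = M/(n_e·A·√(4πDt)) · exp(−(x−vt)²/(4Dt)), with n_e·A the pore (flow) area.
Plume center vt = 0.205 × 26.3 = 5.3915 m, so the well at 6.06 m is 0.6685 m downgradient of the peak.
√(4πDt) = 2.453 m, giving peak height M/(n_e·A·√(4πDt)) = 0.688/(0.33 × 42.6 × 2.453) = 0.01995 kg/m³.
(x−vt)²/(4Dt) = (0.6685)²/(4 × 0.0182 × 26.3) = 0.2334; exp(−0.2334) = 0.7918.
C = 0.01995 × 0.7918 = 0.0158 kg/m³.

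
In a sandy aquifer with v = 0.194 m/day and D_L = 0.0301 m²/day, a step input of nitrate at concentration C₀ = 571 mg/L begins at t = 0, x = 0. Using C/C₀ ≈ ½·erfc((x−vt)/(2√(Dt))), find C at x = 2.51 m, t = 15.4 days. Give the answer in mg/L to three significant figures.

394 mg/L

For a continuous step input, C/C₀ ≈ ½·erfc((x−vt)/(2√(Dt))).
vt = 0.194 × 15.4 = 2.9876 m and 2√(Dt) = 2√(0.0301 × 15.4) = 1.362 m.
Argument (x−vt)/(2√(Dt)) = (2.51 − 2.9876)/1.362 = -0.3507; ½·erfc(-0.3507) = 0.6900.
C = 571 × 0.6900 = 394 mg/L.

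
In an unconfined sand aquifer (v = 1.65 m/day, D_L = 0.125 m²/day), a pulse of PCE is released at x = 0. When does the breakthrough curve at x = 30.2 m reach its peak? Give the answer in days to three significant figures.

18.3 days

For the 1D instantaneous-source solution, setting ∂C/∂t = 0 at fixed x gives v²t² + 2Dt − x² = 0, so t = (√(D² + v²x²) − D)/v².
√(D² + v²x²) = √(0.125² + 1.65² × 30.2²) = 49.83; v² = 2.7225.
t = (49.83 − 0.125)/2.7225 = 18.3 days (vs. the pure-advection estimate x/v = 18.3 d).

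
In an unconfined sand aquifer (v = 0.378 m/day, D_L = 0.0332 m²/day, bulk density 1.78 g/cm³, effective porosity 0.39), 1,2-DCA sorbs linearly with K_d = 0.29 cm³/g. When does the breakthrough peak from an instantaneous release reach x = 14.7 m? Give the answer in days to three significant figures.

Retardation factor R = 1 + ρ_b·K_d/n = 1 + 1.78 × 0.29/0.39 = 2.324.
Sorption retards both mechanisms: v_R = v/R = 0.1627 m/day, D_R = D/R = 0.01429 m²/day.
Peak time from v_R²t² + 2D_R t − x² = 0: t = (√(D_R² + v_R²x²) − D_R)/v_R².
√(D_R² + v_R²x²) = √(0.01429² + 0.1627² × 14.7²) = 2.392; v_R² = 0.02647.
t = (2.392 − 0.01429)/0.02647 = 89.8 days.

89.8 days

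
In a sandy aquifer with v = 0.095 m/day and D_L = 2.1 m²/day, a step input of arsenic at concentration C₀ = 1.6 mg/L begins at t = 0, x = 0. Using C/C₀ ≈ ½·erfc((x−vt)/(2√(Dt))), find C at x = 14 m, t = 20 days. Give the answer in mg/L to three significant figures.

For a continuous step input, C/C₀ ≈ ½·erfc((x−vt)/(2√(Dt))).
vt = 0.095 × 20 = 1.9 m and 2√(Dt) = 2√(2.1 × 20) = 12.96 m.
Argument (x−vt)/(2√(Dt)) = (14 − 1.9)/12.96 = 0.9336; ½·erfc(0.9336) = 0.09337.
C = 1.6 × 0.09337 = 0.149 mg/L.

0.149 mg/L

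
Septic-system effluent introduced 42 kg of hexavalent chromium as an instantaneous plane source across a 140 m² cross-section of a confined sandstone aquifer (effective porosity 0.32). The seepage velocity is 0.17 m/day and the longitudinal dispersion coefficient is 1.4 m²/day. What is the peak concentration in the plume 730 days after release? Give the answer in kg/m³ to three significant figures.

The peak of an instantaneous 1D plume sits at x = vt; there the Gaussian factor is 1 and C_max = M/(n_e·A·√(4πDt)), where n_e·A is the pore area the mass is dissolved in.
√(4πDt) = √(4π × 1.4 × 730) = 113.3 m, so C_max = 42/(0.32 × 140 × 113.3) = 0.00827 kg/m³.

0.00827 kg/m³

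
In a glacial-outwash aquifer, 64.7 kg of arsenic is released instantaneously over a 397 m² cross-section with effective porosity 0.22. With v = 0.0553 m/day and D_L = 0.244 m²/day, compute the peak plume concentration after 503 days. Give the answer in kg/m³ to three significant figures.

0.0189 kg/m³

The peak of an instantaneous 1D plume sits at x = vt; there the Gaussian factor is 1 and C_max = M/(n_e·A·√(4πDt)), where n_e·A is the pore area the mass is dissolved in.
√(4πDt) = √(4π × 0.244 × 503) = 39.27 m, so C_max = 64.7/(0.22 × 397 × 39.27) = 0.0189 kg/m³.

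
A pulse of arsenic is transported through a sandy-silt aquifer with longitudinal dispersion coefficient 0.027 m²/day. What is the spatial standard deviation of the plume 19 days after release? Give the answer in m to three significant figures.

1.01 m

Dispersive spreading gives a Gaussian with σ² = 2Dt; advection only shifts the center.
σ = √(2 × 0.027 × 19) = 1.01 m.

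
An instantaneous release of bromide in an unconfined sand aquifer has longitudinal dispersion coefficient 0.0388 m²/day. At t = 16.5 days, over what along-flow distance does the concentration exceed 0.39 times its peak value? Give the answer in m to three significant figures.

The plume is Gaussian with σ = √(2Dt) = √(2 × 0.0388 × 16.5) = 1.132 m.
C/C_peak = exp(−Δx²/(2σ²)) = 0.39 ⇒ Δx = σ·√(−2 ln 0.39) = 1.132 × 1.372 = 1.553 m.
Width = 2Δx = 3.11 m.

3.11 m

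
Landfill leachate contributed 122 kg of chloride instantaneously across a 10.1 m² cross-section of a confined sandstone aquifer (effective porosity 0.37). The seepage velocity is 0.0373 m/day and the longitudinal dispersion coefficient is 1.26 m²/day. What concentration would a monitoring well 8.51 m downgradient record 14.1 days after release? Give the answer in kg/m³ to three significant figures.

For an instantaneous plane source, C(x,t) = M/(n_e·A·√(4πDt)) · exp(−(x−vt)²/(4Dt)), with n_e·A the pore (flow) area.
Plume center vt = 0.0373 × 14.1 = 0.52593 m, so the well at 8.51 m is 7.98407 m downgradient of the peak.
√(4πDt) = 14.94 m, giving peak height M/(n_e·A·√(4πDt)) = 122/(0.37 × 10.1 × 14.94) = 2.185 kg/m³.
(x−vt)²/(4Dt) = (7.98407)²/(4 × 1.26 × 14.1) = 0.8970; exp(−0.8970) = 0.4078.
C = 2.185 × 0.4078 = 0.891 kg/m³.

0.891 kg/m³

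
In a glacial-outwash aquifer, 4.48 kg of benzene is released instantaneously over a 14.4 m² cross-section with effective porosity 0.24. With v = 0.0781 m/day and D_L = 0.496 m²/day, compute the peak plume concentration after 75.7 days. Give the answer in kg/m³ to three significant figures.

0.0597 kg/m³

The peak of an instantaneous 1D plume sits at x = vt; there the Gaussian factor is 1 and C_max = M/(n_e·A·√(4πDt)), where n_e·A is the pore area the mass is dissolved in.
√(4πDt) = √(4π × 0.496 × 75.7) = 21.72 m, so C_max = 4.48/(0.24 × 14.4 × 21.72) = 0.0597 kg/m³.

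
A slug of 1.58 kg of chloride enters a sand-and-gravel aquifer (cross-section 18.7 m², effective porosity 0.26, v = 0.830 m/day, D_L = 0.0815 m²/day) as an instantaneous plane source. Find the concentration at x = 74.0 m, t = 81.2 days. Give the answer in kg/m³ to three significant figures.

0.00686 kg/m³

For an instantaneous plane source, C(x,t) = M/(n_e·A·√(4πDt)) · exp(−(x−vt)²/(4Dt)), with n_e·A the pore (flow) area.
Plume center vt = 0.830 × 81.2 = 67.396 m, so the well at 74.0 m is 6.604 m downgradient of the peak.
√(4πDt) = 9.119 m, giving peak height M/(n_e·A·√(4πDt)) = 1.58/(0.26 × 18.7 × 9.119) = 0.03564 kg/m³.
(x−vt)²/(4Dt) = (6.604)²/(4 × 0.0815 × 81.2) = 1.648; exp(−1.648) = 0.1924.
C = 0.03564 × 0.1924 = 0.00686 kg/m³.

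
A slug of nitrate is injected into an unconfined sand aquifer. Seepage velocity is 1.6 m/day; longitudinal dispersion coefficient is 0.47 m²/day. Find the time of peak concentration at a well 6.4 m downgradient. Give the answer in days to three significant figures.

3.82 days

For the 1D instantaneous-source solution, setting ∂C/∂t = 0 at fixed x gives v²t² + 2Dt − x² = 0, so t = (√(D² + v²x²) − D)/v².
√(D² + v²x²) = √(0.47² + 1.6² × 6.4²) = 10.25; v² = 2.56.
t = (10.25 − 0.47)/2.56 = 3.82 days (vs. the pure-advection estimate x/v = 4.00 d).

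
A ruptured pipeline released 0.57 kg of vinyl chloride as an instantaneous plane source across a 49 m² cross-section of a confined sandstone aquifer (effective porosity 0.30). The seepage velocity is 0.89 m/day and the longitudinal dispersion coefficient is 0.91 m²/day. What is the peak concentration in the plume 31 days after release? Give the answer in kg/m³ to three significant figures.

0.00206 kg/m³

The peak of an instantaneous 1D plume sits at x = vt; there the Gaussian factor is 1 and C_max = M/(n_e·A·√(4πDt)), where n_e·A is the pore area the mass is dissolved in.
√(4πDt) = √(4π × 0.91 × 31) = 18.83 m, so C_max = 0.57/(0.30 × 49 × 18.83) = 0.00206 kg/m³.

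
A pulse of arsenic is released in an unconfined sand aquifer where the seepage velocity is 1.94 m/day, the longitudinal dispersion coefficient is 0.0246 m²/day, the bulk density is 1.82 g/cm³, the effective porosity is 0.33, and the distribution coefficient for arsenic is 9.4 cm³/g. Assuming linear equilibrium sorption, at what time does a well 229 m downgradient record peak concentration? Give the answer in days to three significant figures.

Retardation factor R = 1 + ρ_b·K_d/n = 1 + 1.82 × 9.4/0.33 = 52.84.
Sorption retards both mechanisms: v_R = v/R = 0.03671 m/day, D_R = D/R = 0.0004656 m²/day.
Peak time from v_R²t² + 2D_R t − x² = 0: t = (√(D_R² + v_R²x²) − D_R)/v_R².
√(D_R² + v_R²x²) = √(0.0004656² + 0.03671² × 229²) = 8.407; v_R² = 0.001348.
t = (8.407 − 0.0004656)/0.001348 = 6240 days.

6240 days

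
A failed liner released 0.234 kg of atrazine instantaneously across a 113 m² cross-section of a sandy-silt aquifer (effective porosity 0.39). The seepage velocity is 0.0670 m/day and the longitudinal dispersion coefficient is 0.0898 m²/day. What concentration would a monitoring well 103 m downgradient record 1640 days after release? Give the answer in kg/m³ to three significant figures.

For an instantaneous plane source, C(x,t) = M/(n_e·A·√(4πDt)) · exp(−(x−vt)²/(4Dt)), with n_e·A the pore (flow) area.
Plume center vt = 0.0670 × 1640 = 109.88 m, so the well at 103 m is 6.88 m upgradient of the peak.
√(4πDt) = 43.02 m, giving peak height M/(n_e·A·√(4πDt)) = 0.234/(0.39 × 113 × 43.02) = 0.0001234 kg/m³.
(x−vt)²/(4Dt) = (-6.88)²/(4 × 0.0898 × 1640) = 0.08035; exp(−0.08035) = 0.9228.
C = 0.0001234 × 0.9228 = 0.000114 kg/m³.

0.000114 kg/m³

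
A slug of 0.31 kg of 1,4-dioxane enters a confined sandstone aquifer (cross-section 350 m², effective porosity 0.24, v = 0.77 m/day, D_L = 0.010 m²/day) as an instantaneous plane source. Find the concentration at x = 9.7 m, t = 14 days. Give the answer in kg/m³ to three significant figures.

For an instantaneous plane source, C(x,t) = M/(n_e·A·√(4πDt)) · exp(−(x−vt)²/(4Dt)), with n_e·A the pore (flow) area.
Plume center vt = 0.77 × 14 = 10.78 m, so the well at 9.7 m is 1.08 m upgradient of the peak.
√(4πDt) = 1.326 m, giving peak height M/(n_e·A·√(4πDt)) = 0.31/(0.24 × 350 × 1.326) = 0.002783 kg/m³.
(x−vt)²/(4Dt) = (-1.08)²/(4 × 0.010 × 14) = 2.083; exp(−2.083) = 0.1246.
C = 0.002783 × 0.1246 = 0.000347 kg/m³.

0.000347 kg/m³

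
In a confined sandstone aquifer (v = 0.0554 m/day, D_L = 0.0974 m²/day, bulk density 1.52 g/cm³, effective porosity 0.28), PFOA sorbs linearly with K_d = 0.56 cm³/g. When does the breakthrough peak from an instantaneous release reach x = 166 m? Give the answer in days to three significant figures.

12000 days

Retardation factor R = 1 + ρ_b·K_d/n = 1 + 1.52 × 0.56/0.28 = 4.040.
Sorption retards both mechanisms: v_R = v/R = 0.01371 m/day, D_R = D/R = 0.02411 m²/day.
Peak time from v_R²t² + 2D_R t − x² = 0: t = (√(D_R² + v_R²x²) − D_R)/v_R².
√(D_R² + v_R²x²) = √(0.02411² + 0.01371² × 166²) = 2.276; v_R² = 0.0001880.
t = (2.276 − 0.02411)/0.0001880 = 12000 days.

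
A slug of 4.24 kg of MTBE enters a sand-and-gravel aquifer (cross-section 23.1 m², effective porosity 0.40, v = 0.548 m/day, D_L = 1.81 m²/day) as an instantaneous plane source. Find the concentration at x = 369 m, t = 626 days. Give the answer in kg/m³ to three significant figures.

0.00331 kg/m³

For an instantaneous plane source, C(x,t) = M/(n_e·A·√(4πDt)) · exp(−(x−vt)²/(4Dt)), with n_e·A the pore (flow) area.
Plume center vt = 0.548 × 626 = 343.048 m, so the well at 369 m is 25.952 m downgradient of the peak.
√(4πDt) = 119.3 m, giving peak height M/(n_e·A·√(4πDt)) = 4.24/(0.40 × 23.1 × 119.3) = 0.003846 kg/m³.
(x−vt)²/(4Dt) = (25.952)²/(4 × 1.81 × 626) = 0.1486; exp(−0.1486) = 0.8619.
C = 0.003846 × 0.8619 = 0.00331 kg/m³.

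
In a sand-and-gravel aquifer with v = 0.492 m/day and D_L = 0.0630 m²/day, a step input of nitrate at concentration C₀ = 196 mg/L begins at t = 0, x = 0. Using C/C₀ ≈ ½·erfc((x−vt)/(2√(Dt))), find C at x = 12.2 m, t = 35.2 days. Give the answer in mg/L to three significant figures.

195 mg/L

For a continuous step input, C/C₀ ≈ ½·erfc((x−vt)/(2√(Dt))).
vt = 0.492 × 35.2 = 17.3184 m and 2√(Dt) = 2√(0.0630 × 35.2) = 2.978 m.
Argument (x−vt)/(2√(Dt)) = (12.2 − 17.3184)/2.978 = -1.719; ½·erfc(-1.719) = 0.9925.
C = 196 × 0.9925 = 195 mg/L.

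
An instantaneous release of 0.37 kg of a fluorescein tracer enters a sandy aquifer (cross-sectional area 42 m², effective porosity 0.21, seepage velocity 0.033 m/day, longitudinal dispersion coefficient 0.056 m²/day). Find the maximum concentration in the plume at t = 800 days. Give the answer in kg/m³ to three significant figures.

0.00177 kg/m³

The peak of an instantaneous 1D plume sits at x = vt; there the Gaussian factor is 1 and C_max = M/(n_e·A·√(4πDt)), where n_e·A is the pore area the mass is dissolved in.
√(4πDt) = √(4π × 0.056 × 800) = 23.73 m, so C_max = 0.37/(0.21 × 42 × 23.73) = 0.00177 kg/m³.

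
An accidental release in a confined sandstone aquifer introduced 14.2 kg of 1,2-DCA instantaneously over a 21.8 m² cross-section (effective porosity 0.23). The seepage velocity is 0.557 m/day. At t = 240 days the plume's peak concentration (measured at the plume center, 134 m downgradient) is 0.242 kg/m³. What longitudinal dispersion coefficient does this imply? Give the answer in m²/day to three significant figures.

At the plume center C_max = M/(n_e·A·√(4πDt)), so D = M²/(4πt·(n_e·A·C_max)²).
n_e·A·C_max = 0.23 × 21.8 × 0.242 = 1.213 kg/m.
D = 14.2²/(4π × 240 × 1.213²) = 0.0454 m²/day.

0.0454 m²/day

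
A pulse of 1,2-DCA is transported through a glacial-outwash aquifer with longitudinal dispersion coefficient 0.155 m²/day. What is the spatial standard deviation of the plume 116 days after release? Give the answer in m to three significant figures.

Dispersive spreading gives a Gaussian with σ² = 2Dt; advection only shifts the center.
σ = √(2 × 0.155 × 116) = 6.00 m.

6.00 m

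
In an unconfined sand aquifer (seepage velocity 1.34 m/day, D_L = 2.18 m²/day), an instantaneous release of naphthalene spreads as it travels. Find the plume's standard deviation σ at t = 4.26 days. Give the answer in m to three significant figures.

4.31 m

Dispersive spreading gives a Gaussian with σ² = 2Dt; advection only shifts the center.
σ = √(2 × 2.18 × 4.26) = 4.31 m.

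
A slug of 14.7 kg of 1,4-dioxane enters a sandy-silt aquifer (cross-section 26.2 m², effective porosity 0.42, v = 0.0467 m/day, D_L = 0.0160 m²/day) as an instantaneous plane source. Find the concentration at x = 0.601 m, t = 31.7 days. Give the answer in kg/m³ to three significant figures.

For an instantaneous plane source, C(x,t) = M/(n_e·A·√(4πDt)) · exp(−(x−vt)²/(4Dt)), with n_e·A the pore (flow) area.
Plume center vt = 0.0467 × 31.7 = 1.48039 m, so the well at 0.601 m is 0.87939 m upgradient of the peak.
√(4πDt) = 2.525 m, giving peak height M/(n_e·A·√(4πDt)) = 14.7/(0.42 × 26.2 × 2.525) = 0.5291 kg/m³.
(x−vt)²/(4Dt) = (-0.87939)²/(4 × 0.0160 × 31.7) = 0.3812; exp(−0.3812) = 0.6830.
C = 0.5291 × 0.6830 = 0.361 kg/m³.

0.361 kg/m³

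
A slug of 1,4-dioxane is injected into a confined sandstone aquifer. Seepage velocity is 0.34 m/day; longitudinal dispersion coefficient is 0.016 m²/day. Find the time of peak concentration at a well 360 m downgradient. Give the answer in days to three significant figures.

For the 1D instantaneous-source solution, setting ∂C/∂t = 0 at fixed x gives v²t² + 2Dt − x² = 0, so t = (√(D² + v²x²) − D)/v².
√(D² + v²x²) = √(0.016² + 0.34² × 360²) = 122.4; v² = 0.1156.
t = (122.4 − 0.016)/0.1156 = 1060 days (vs. the pure-advection estimate x/v = 1060 d).

1060 days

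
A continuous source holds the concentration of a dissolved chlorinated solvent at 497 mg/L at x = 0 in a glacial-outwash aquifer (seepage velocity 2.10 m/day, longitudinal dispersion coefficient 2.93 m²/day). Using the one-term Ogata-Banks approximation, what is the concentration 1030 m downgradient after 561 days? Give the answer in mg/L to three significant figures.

495 mg/L

For a continuous step input, C/C₀ ≈ ½·erfc((x−vt)/(2√(Dt))).
vt = 2.10 × 561 = 1178.1 m and 2√(Dt) = 2√(2.93 × 561) = 81.09 m.
Argument (x−vt)/(2√(Dt)) = (1030 − 1178.1)/81.09 = -1.826; ½·erfc(-1.826) = 0.9951.
C = 497 × 0.9951 = 495 mg/L.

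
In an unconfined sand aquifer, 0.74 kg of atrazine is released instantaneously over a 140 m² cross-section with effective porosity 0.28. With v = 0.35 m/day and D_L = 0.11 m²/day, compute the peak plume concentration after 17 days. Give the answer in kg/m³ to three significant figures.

The peak of an instantaneous 1D plume sits at x = vt; there the Gaussian factor is 1 and C_max = M/(n_e·A·√(4πDt)), where n_e·A is the pore area the mass is dissolved in.
√(4πDt) = √(4π × 0.11 × 17) = 4.848 m, so C_max = 0.74/(0.28 × 140 × 4.848) = 0.00389 kg/m³.

0.00389 kg/m³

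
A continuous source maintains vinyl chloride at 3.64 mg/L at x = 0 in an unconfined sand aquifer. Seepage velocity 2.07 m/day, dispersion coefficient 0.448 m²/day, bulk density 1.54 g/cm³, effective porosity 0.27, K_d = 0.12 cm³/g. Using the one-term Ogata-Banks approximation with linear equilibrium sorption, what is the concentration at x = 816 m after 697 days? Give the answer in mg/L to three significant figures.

Retardation factor R = 1 + ρ_b·K_d/n = 1 + 1.54 × 0.12/0.27 = 1.684.
Sorption retards both mechanisms: v_R = v/R = 1.229 m/day, D_R = D/R = 0.2660 m²/day.
v_R·t = 1.229 × 697 = 856.613 m; 2√(D_R t) = 27.23 m; argument = (816 − 856.613)/27.23 = -1.491.
C = C₀ × ½·erfc(-1.491) = 3.64 × 0.9825 = 3.58 mg/L.

3.58 mg/L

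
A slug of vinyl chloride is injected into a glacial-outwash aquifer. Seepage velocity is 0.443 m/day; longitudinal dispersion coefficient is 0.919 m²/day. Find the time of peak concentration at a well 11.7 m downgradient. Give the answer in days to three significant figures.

For the 1D instantaneous-source solution, setting ∂C/∂t = 0 at fixed x gives v²t² + 2Dt − x² = 0, so t = (√(D² + v²x²) − D)/v².
√(D² + v²x²) = √(0.919² + 0.443² × 11.7²) = 5.264; v² = 0.196249.
t = (5.264 − 0.919)/0.196249 = 22.1 days (vs. the pure-advection estimate x/v = 26.4 d).

22.1 days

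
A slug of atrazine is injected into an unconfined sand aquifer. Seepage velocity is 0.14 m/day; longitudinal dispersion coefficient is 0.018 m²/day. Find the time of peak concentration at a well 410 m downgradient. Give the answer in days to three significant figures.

For the 1D instantaneous-source solution, setting ∂C/∂t = 0 at fixed x gives v²t² + 2Dt − x² = 0, so t = (√(D² + v²x²) − D)/v².
√(D² + v²x²) = √(0.018² + 0.14² × 410²) = 57.40; v² = 0.0196.
t = (57.40 − 0.018)/0.0196 = 2930 days (vs. the pure-advection estimate x/v = 2930 d).

2930 days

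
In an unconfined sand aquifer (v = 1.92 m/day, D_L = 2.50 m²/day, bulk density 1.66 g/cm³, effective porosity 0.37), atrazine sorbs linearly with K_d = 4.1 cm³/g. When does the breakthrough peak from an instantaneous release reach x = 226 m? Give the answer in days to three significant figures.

2270 days

Retardation factor R = 1 + ρ_b·K_d/n = 1 + 1.66 × 4.1/0.37 = 19.39.
Sorption retards both mechanisms: v_R = v/R = 0.09902 m/day, D_R = D/R = 0.1289 m²/day.
Peak time from v_R²t² + 2D_R t − x² = 0: t = (√(D_R² + v_R²x²) − D_R)/v_R².
√(D_R² + v_R²x²) = √(0.1289² + 0.09902² × 226²) = 22.38; v_R² = 0.009805.
t = (22.38 − 0.1289)/0.009805 = 2270 days.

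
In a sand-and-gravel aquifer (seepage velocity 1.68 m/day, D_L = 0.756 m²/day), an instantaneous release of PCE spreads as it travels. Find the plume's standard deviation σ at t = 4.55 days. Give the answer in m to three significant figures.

Dispersive spreading gives a Gaussian with σ² = 2Dt; advection only shifts the center.
σ = √(2 × 0.756 × 4.55) = 2.62 m.

2.62 m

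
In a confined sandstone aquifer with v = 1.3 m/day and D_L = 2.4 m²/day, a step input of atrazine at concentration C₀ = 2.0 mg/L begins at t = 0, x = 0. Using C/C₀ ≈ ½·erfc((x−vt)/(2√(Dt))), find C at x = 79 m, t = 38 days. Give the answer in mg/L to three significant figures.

0.0284 mg/L

For a continuous step input, C/C₀ ≈ ½·erfc((x−vt)/(2√(Dt))).
vt = 1.3 × 38 = 49.4 m and 2√(Dt) = 2√(2.4 × 38) = 19.10 m.
Argument (x−vt)/(2√(Dt)) = (79 − 49.4)/19.10 = 1.550; ½·erfc(1.550) = 0.01419.
C = 2.0 × 0.01419 = 0.0284 mg/L.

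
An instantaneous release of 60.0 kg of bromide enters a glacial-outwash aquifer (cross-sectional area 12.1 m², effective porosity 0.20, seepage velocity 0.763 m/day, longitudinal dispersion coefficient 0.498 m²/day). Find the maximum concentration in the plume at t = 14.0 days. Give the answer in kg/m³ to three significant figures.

2.65 kg/m³

The peak of an instantaneous 1D plume sits at x = vt; there the Gaussian factor is 1 and C_max = M/(n_e·A·√(4πDt)), where n_e·A is the pore area the mass is dissolved in.
√(4πDt) = √(4π × 0.498 × 14.0) = 9.360 m, so C_max = 60.0/(0.20 × 12.1 × 9.360) = 2.65 kg/m³.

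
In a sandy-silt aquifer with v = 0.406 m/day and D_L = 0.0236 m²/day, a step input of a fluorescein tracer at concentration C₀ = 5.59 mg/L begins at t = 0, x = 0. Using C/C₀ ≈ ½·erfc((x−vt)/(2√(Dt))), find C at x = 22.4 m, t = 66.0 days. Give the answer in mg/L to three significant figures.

5.55 mg/L

For a continuous step input, C/C₀ ≈ ½·erfc((x−vt)/(2√(Dt))).
vt = 0.406 × 66.0 = 26.796 m and 2√(Dt) = 2√(0.0236 × 66.0) = 2.496 m.
Argument (x−vt)/(2√(Dt)) = (22.4 − 26.796)/2.496 = -1.761; ½·erfc(-1.761) = 0.9936.
C = 5.59 × 0.9936 = 5.55 mg/L.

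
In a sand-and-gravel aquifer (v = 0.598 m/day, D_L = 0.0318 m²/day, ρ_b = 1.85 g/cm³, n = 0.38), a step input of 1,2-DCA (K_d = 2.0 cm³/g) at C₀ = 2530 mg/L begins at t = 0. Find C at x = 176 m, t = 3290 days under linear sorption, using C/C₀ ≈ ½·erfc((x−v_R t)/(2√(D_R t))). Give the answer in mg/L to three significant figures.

2400 mg/L

Retardation factor R = 1 + ρ_b·K_d/n = 1 + 1.85 × 2.0/0.38 = 10.74.
Sorption retards both mechanisms: v_R = v/R = 0.05568 m/day, D_R = D/R = 0.002961 m²/day.
v_R·t = 0.05568 × 3290 = 183.1872 m; 2√(D_R t) = 6.242 m; argument = (176 − 183.1872)/6.242 = -1.151.
C = C₀ × ½·erfc(-1.151) = 2530 × 0.9482 = 2400 mg/L.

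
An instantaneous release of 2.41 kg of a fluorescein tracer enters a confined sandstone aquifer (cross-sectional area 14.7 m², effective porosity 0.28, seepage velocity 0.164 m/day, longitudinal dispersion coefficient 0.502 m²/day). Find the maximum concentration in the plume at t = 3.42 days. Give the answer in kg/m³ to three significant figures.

0.126 kg/m³

The peak of an instantaneous 1D plume sits at x = vt; there the Gaussian factor is 1 and C_max = M/(n_e·A·√(4πDt)), where n_e·A is the pore area the mass is dissolved in.
√(4πDt) = √(4π × 0.502 × 3.42) = 4.645 m, so C_max = 2.41/(0.28 × 14.7 × 4.645) = 0.126 kg/m³.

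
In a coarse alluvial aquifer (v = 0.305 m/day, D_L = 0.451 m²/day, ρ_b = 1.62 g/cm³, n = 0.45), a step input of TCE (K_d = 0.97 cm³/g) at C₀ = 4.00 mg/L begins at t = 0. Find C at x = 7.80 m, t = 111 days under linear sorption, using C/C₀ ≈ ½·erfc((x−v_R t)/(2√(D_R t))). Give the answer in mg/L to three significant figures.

Retardation factor R = 1 + ρ_b·K_d/n = 1 + 1.62 × 0.97/0.45 = 4.492.
Sorption retards both mechanisms: v_R = v/R = 0.06790 m/day, D_R = D/R = 0.1004 m²/day.
v_R·t = 0.06790 × 111 = 7.5369 m; 2√(D_R t) = 6.677 m; argument = (7.80 − 7.5369)/6.677 = 0.03940.
C = C₀ × ½·erfc(0.03940) = 4.00 × 0.4778 = 1.91 mg/L.

1.91 mg/L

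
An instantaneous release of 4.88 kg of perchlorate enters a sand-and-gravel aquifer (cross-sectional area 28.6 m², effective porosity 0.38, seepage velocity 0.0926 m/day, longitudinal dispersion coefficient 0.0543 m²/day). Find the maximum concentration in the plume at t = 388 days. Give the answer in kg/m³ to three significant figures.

0.0276 kg/m³

The peak of an instantaneous 1D plume sits at x = vt; there the Gaussian factor is 1 and C_max = M/(n_e·A·√(4πDt)), where n_e·A is the pore area the mass is dissolved in.
√(4πDt) = √(4π × 0.0543 × 388) = 16.27 m, so C_max = 4.88/(0.38 × 28.6 × 16.27) = 0.0276 kg/m³.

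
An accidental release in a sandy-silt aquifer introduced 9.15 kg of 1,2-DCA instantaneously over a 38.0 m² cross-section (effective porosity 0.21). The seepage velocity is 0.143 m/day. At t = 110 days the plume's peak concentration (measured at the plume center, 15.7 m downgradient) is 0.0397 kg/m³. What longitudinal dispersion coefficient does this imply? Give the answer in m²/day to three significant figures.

0.603 m²/day

At the plume center C_max = M/(n_e·A·√(4πDt)), so D = M²/(4πt·(n_e·A·C_max)²).
n_e·A·C_max = 0.21 × 38.0 × 0.0397 = 0.3168 kg/m.
D = 9.15²/(4π × 110 × 0.3168²) = 0.603 m²/day.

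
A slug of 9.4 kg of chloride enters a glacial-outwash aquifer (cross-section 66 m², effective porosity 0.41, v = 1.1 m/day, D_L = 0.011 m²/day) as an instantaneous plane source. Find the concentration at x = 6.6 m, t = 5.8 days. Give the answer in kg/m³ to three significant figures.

For an instantaneous plane source, C(x,t) = M/(n_e·A·√(4πDt)) · exp(−(x−vt)²/(4Dt)), with n_e·A the pore (flow) area.
Plume center vt = 1.1 × 5.8 = 6.38 m, so the well at 6.6 m is 0.22 m downgradient of the peak.
√(4πDt) = 0.8954 m, giving peak height M/(n_e·A·√(4πDt)) = 9.4/(0.41 × 66 × 0.8954) = 0.3880 kg/m³.
(x−vt)²/(4Dt) = (0.22)²/(4 × 0.011 × 5.8) = 0.1897; exp(−0.1897) = 0.8272.
C = 0.3880 × 0.8272 = 0.321 kg/m³.

0.321 kg/m³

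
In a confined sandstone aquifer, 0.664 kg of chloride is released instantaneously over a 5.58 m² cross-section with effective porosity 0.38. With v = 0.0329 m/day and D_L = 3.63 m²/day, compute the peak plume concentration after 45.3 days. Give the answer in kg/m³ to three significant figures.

0.00689 kg/m³

The peak of an instantaneous 1D plume sits at x = vt; there the Gaussian factor is 1 and C_max = M/(n_e·A·√(4πDt)), where n_e·A is the pore area the mass is dissolved in.
√(4πDt) = √(4π × 3.63 × 45.3) = 45.46 m, so C_max = 0.664/(0.38 × 5.58 × 45.46) = 0.00689 kg/m³.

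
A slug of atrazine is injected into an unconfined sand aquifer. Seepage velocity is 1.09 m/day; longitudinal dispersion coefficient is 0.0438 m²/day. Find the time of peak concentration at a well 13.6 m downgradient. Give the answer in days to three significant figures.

For the 1D instantaneous-source solution, setting ∂C/∂t = 0 at fixed x gives v²t² + 2Dt − x² = 0, so t = (√(D² + v²x²) − D)/v².
√(D² + v²x²) = √(0.0438² + 1.09² × 13.6²) = 14.82; v² = 1.1881.
t = (14.82 − 0.0438)/1.1881 = 12.4 days (vs. the pure-advection estimate x/v = 12.5 d).

12.4 days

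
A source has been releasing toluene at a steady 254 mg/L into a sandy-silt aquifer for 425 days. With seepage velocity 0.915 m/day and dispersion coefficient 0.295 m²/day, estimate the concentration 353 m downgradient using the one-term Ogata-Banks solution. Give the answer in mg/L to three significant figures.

251 mg/L

For a continuous step input, C/C₀ ≈ ½·erfc((x−vt)/(2√(Dt))).
vt = 0.915 × 425 = 388.875 m and 2√(Dt) = 2√(0.295 × 425) = 22.39 m.
Argument (x−vt)/(2√(Dt)) = (353 − 388.875)/22.39 = -1.602; ½·erfc(-1.602) = 0.9883.
C = 254 × 0.9883 = 251 mg/L.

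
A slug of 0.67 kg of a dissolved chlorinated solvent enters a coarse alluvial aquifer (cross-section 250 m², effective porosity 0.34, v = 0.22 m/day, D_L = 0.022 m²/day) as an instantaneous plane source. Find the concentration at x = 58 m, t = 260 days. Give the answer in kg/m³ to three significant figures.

For an instantaneous plane source, C(x,t) = M/(n_e·A·√(4πDt)) · exp(−(x−vt)²/(4Dt)), with n_e·A the pore (flow) area.
Plume center vt = 0.22 × 260 = 57.2 m, so the well at 58 m is 0.8 m downgradient of the peak.
√(4πDt) = 8.478 m, giving peak height M/(n_e·A·√(4πDt)) = 0.67/(0.34 × 250 × 8.478) = 0.0009297 kg/m³.
(x−vt)²/(4Dt) = (0.8)²/(4 × 0.022 × 260) = 0.02797; exp(−0.02797) = 0.9724.
C = 0.0009297 × 0.9724 = 0.000904 kg/m³.

0.000904 kg/m³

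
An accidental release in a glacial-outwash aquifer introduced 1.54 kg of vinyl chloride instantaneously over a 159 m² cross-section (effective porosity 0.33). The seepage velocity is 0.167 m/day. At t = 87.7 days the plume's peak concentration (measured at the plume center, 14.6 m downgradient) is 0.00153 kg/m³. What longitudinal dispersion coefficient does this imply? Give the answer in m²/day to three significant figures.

At the plume center C_max = M/(n_e·A·√(4πDt)), so D = M²/(4πt·(n_e·A·C_max)²).
n_e·A·C_max = 0.33 × 159 × 0.00153 = 0.08028 kg/m.
D = 1.54²/(4π × 87.7 × 0.08028²) = 0.334 m²/day.

0.334 m²/day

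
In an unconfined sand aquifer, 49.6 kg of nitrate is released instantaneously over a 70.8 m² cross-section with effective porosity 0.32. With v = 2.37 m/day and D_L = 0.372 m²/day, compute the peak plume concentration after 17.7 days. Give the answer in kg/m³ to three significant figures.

0.241 kg/m³

The peak of an instantaneous 1D plume sits at x = vt; there the Gaussian factor is 1 and C_max = M/(n_e·A·√(4πDt)), where n_e·A is the pore area the mass is dissolved in.
√(4πDt) = √(4π × 0.372 × 17.7) = 9.096 m, so C_max = 49.6/(0.32 × 70.8 × 9.096) = 0.241 kg/m³.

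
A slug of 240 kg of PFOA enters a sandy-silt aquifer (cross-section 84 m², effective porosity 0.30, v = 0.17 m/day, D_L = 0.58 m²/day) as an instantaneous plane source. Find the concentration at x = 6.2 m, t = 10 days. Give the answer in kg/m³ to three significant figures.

For an instantaneous plane source, C(x,t) = M/(n_e·A·√(4πDt)) · exp(−(x−vt)²/(4Dt)), with n_e·A the pore (flow) area.
Plume center vt = 0.17 × 10 = 1.7 m, so the well at 6.2 m is 4.5 m downgradient of the peak.
√(4πDt) = 8.537 m, giving peak height M/(n_e·A·√(4πDt)) = 240/(0.30 × 84 × 8.537) = 1.116 kg/m³.
(x−vt)²/(4Dt) = (4.5)²/(4 × 0.58 × 10) = 0.8728; exp(−0.8728) = 0.4178.
C = 1.116 × 0.4178 = 0.466 kg/m³.

0.466 kg/m³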